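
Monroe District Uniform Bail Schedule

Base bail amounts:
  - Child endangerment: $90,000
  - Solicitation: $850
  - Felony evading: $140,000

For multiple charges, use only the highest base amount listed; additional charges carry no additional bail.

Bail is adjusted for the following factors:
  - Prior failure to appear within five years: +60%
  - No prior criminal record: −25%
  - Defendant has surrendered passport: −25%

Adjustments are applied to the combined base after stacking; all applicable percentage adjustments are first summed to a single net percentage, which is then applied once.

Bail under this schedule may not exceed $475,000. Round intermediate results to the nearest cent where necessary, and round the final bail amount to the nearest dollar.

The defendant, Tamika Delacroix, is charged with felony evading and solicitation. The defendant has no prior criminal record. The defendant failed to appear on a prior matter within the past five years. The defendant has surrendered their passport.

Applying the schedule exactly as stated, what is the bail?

Base amounts from the schedule: felony evading $140,000; solicitation $850.
Stacking rule: use the highest base only. Highest is felony evading at $140,000. Combined base = $140,000.
Net percentage adjustment: +60% −25% −25% = +10%. $140,000 × 1.1 = $154,000.
$154,000 is within the $475,000 maximum.

$154,000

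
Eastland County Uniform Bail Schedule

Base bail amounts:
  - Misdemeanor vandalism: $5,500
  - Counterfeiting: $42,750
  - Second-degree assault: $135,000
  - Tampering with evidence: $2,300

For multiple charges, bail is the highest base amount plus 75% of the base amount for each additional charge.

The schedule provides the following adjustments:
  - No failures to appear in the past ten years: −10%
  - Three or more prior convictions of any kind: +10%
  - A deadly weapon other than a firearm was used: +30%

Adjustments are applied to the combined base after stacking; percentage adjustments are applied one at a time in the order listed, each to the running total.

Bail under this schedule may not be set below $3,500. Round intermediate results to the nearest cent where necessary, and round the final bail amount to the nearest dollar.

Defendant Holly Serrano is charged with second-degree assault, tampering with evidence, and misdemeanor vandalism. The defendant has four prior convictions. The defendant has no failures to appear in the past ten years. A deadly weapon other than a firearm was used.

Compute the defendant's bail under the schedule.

$181,274

Base amounts from the schedule: second-degree assault $135,000; tampering with evidence $2,300; misdemeanor vandalism $5,500.
Stacking rule: highest base plus 75% of each additional charge. Highest is second-degree assault at $135,000. Additional: $2,300 × 75% = $1,725; $5,500 × 75% = $4,125. Combined base = $135,000 + $5,850 = $140,850.
No failures to appear in the past ten years (−10%): $140,850 × 0.9 = $126,765.
Three or more prior convictions of any kind (+10%): $126,765 × 1.1 = $139,441.50.
A deadly weapon other than a firearm was used (+30%): $139,441.50 × 1.3 = $181,273.95.
$181,273.95 is at or above the $3,500 minimum.
Rounded to the nearest dollar: $181,274.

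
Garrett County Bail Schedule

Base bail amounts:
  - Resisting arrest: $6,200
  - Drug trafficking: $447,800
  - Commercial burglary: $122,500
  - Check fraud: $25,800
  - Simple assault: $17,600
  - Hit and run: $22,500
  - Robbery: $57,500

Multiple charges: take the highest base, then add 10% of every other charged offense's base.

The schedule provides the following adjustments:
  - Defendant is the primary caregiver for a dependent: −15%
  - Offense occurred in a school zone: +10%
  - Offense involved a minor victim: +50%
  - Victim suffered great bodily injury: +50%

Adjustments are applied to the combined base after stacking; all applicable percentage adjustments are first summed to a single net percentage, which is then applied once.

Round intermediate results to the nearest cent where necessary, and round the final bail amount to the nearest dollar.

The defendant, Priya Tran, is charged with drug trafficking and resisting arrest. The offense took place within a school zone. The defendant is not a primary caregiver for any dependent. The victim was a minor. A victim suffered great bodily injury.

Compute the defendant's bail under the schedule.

Base amounts from the schedule: drug trafficking $447,800; resisting arrest $6,200.
Stacking rule: highest base plus 10% of each additional charge. Highest is drug trafficking at $447,800. Additional: $6,200 × 10% = $620. Combined base = $447,800 + $620 = $448,420.
Net percentage adjustment: +10% +50% +50% = +110%. $448,420 × 2.1 = $941,682.

$941,682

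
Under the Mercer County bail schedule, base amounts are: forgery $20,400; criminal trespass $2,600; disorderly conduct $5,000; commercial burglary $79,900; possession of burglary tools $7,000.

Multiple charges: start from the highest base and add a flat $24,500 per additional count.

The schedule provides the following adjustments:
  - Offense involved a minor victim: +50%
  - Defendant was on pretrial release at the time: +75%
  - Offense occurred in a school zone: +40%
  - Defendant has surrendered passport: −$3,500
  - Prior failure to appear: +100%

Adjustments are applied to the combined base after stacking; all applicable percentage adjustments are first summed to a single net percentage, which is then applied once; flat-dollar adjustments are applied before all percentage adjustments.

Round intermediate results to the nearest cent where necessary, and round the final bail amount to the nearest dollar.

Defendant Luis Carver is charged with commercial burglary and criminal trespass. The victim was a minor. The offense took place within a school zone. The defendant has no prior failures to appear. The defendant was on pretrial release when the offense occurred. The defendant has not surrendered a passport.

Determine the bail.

Base amounts from the schedule: commercial burglary $79,900; criminal trespass $2,600.
Stacking rule: highest base plus $24,500 per additional charge. Highest is commercial burglary at $79,900; 1 additional charge → +$24,500. Combined base = $104,400.
Net percentage adjustment: +50% +75% +40% = +165%. $104,400 × 2.65 = $276,660.

$276,660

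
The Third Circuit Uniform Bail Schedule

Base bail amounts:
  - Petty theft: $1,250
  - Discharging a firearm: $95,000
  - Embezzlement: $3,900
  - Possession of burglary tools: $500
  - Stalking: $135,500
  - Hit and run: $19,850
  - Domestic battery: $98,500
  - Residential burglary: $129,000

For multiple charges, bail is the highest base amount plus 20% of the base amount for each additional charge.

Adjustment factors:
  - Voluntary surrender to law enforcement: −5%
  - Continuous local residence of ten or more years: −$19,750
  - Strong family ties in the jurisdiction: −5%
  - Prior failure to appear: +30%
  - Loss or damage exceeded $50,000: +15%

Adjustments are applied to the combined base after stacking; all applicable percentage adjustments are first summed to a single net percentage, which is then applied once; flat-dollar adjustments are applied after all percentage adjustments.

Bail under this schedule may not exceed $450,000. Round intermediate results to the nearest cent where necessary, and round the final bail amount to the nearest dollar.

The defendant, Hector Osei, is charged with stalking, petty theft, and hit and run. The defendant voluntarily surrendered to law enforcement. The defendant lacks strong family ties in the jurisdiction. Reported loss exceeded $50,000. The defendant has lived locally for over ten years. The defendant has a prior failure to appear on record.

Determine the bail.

Base amounts from the schedule: stalking $135,500; petty theft $1,250; hit and run $19,850.
Stacking rule: highest base plus 20% of each additional charge. Highest is stalking at $135,500. Additional: $1,250 × 20% = $250; $19,850 × 20% = $3,970. Combined base = $135,500 + $4,220 = $139,720.
Net percentage adjustment: −5% +30% +15% = +40%. $139,720 × 1.4 = $195,608.
Continuous local residence of ten or more years (−$19,750 flat): $195,608 − $19,750 = $175,858.
$175,858 is within the $450,000 maximum.

$175,858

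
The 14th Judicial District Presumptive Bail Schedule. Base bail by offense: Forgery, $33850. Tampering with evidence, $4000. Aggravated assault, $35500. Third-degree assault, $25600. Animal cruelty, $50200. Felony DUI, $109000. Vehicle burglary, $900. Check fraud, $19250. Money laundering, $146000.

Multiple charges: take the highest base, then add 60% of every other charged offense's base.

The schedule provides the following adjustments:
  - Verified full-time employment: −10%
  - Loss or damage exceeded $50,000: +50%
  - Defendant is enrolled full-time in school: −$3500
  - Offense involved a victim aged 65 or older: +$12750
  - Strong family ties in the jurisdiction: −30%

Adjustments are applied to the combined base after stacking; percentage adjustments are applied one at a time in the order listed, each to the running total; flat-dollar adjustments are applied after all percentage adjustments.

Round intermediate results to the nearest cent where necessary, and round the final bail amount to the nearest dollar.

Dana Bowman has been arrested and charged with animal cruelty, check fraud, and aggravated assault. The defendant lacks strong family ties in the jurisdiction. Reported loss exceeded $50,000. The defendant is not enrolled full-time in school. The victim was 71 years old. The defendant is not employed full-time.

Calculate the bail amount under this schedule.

Base amounts from the schedule: animal cruelty $50200; check fraud $19250; aggravated assault $35500.
Stacking rule: highest base plus 60% of each additional charge. Highest is animal cruelty at $50200. Additional: $19250 × 60% = $11550; $35500 × 60% = $21300. Combined base = $50200 + $32850 = $83050.
Loss or damage exceeded $50,000 (+50%): $83050 × 1.5 = $124575.
Offense involved a victim aged 65 or older (+$12750 flat): $124575 + $12750 = $137325.

$137325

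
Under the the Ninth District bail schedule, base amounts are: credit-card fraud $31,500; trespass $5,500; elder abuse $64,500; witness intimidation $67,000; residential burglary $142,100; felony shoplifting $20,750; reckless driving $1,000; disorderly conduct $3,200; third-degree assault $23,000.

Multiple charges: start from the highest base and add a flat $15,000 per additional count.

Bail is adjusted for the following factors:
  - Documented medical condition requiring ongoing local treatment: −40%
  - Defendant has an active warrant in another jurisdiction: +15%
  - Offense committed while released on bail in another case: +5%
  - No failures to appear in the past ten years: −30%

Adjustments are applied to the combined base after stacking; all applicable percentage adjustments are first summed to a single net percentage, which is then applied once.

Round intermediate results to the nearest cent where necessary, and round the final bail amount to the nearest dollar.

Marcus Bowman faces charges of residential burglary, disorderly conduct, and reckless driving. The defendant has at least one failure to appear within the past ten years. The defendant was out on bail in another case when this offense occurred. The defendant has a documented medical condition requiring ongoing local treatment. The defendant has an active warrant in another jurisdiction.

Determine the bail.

Base amounts from the schedule: residential burglary $142,100; disorderly conduct $3,200; reckless driving $1,000.
Stacking rule: highest base plus $15,000 per additional charge. Highest is residential burglary at $142,100; 2 additional charges → +$30,000. Combined base = $172,100.
Net percentage adjustment: −40% +15% +5% = −20%. $172,100 × 0.8 = $137,680.

$137,680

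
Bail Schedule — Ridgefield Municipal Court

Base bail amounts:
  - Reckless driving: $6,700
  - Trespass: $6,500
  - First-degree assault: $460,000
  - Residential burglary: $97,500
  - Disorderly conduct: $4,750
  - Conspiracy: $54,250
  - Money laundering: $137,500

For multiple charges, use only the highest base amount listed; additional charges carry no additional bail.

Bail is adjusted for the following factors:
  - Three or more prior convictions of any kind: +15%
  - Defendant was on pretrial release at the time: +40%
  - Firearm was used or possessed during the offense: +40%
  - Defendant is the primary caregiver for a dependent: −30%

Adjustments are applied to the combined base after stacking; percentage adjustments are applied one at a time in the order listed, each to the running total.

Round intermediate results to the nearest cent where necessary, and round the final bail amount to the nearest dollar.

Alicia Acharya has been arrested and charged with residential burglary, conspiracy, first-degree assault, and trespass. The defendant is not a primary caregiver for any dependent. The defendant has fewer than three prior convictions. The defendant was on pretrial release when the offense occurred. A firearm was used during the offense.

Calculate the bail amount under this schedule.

$901,600

Base amounts from the schedule: residential burglary $97,500; conspiracy $54,250; first-degree assault $460,000; trespass $6,500.
Stacking rule: use the highest base only. Highest is first-degree assault at $460,000. Combined base = $460,000.
Defendant was on pretrial release at the time (+40%): $460,000 × 1.4 = $644,000.
Firearm was used or possessed during the offense (+40%): $644,000 × 1.4 = $901,600.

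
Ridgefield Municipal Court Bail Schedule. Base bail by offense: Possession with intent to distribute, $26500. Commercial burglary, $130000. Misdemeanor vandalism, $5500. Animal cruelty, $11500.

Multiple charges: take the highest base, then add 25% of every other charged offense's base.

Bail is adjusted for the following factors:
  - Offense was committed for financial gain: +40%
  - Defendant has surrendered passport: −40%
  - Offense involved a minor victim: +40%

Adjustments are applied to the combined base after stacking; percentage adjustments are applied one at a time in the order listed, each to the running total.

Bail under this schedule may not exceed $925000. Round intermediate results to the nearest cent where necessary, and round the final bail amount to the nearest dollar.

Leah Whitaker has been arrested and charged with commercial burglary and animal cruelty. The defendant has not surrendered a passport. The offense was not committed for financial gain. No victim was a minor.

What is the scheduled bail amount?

Base amounts from the schedule: commercial burglary $130000; animal cruelty $11500.
Stacking rule: highest base plus 25% of each additional charge. Highest is commercial burglary at $130000. Additional: $11500 × 25% = $2875. Combined base = $130000 + $2875 = $132875.
No adjustment factors apply to this defendant.
$132875 is within the $925000 maximum.

$132875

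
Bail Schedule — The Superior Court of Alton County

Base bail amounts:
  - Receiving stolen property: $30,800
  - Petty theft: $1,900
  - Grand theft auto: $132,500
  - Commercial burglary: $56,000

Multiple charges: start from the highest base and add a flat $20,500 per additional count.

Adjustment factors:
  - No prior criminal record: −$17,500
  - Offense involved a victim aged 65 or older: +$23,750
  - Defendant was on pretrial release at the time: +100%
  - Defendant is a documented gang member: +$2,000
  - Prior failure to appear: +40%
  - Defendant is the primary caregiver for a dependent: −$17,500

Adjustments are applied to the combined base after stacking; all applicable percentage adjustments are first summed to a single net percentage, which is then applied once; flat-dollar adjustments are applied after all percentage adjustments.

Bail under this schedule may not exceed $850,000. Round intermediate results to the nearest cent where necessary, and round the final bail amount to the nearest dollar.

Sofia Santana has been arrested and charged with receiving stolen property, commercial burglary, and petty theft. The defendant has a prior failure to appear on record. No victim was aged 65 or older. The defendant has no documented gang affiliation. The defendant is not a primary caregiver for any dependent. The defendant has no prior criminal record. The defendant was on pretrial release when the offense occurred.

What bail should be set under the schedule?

Base amounts from the schedule: receiving stolen property $30,800; commercial burglary $56,000; petty theft $1,900.
Stacking rule: highest base plus $20,500 per additional charge. Highest is commercial burglary at $56,000; 2 additional charges → +$41,000. Combined base = $97,000.
Net percentage adjustment: +100% +40% = +140%. $97,000 × 2.4 = $232,800.
No prior criminal record (−$17,500 flat): $232,800 − $17,500 = $215,300.
$215,300 is within the $850,000 maximum.

$215,300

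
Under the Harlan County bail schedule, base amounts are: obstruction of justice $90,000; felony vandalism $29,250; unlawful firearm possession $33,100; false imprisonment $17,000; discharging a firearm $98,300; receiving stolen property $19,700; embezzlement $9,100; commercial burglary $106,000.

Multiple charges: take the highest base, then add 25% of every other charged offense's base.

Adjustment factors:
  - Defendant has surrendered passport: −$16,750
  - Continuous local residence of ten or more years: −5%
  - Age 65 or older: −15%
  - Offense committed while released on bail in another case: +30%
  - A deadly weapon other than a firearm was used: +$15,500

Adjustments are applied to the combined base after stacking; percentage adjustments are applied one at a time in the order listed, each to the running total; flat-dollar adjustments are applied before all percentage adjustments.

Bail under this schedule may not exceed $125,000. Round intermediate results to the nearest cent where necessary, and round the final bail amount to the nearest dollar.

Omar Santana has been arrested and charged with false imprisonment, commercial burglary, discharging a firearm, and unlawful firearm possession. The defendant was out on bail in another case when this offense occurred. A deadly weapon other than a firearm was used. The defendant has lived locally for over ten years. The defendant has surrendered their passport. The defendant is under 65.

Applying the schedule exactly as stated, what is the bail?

Base amounts from the schedule: false imprisonment $17,000; commercial burglary $106,000; discharging a firearm $98,300; unlawful firearm possession $33,100.
Stacking rule: highest base plus 25% of each additional charge. Highest is commercial burglary at $106,000. Additional: $17,000 × 25% = $4,250; $98,300 × 25% = $24,575; $33,100 × 25% = $8,275. Combined base = $106,000 + $37,100 = $143,100.
Defendant has surrendered passport (−$16,750 flat): $143,100 − $16,750 = $126,350.
A deadly weapon other than a firearm was used (+$15,500 flat): $126,350 + $15,500 = $141,850.
Continuous local residence of ten or more years (−5%): $141,850 × 0.95 = $134,757.50.
Offense committed while released on bail in another case (+30%): $134,757.50 × 1.3 = $175,184.75.
Result $175,184.75 exceeds the maximum of $125,000; bail is capped at $125,000.

$125,000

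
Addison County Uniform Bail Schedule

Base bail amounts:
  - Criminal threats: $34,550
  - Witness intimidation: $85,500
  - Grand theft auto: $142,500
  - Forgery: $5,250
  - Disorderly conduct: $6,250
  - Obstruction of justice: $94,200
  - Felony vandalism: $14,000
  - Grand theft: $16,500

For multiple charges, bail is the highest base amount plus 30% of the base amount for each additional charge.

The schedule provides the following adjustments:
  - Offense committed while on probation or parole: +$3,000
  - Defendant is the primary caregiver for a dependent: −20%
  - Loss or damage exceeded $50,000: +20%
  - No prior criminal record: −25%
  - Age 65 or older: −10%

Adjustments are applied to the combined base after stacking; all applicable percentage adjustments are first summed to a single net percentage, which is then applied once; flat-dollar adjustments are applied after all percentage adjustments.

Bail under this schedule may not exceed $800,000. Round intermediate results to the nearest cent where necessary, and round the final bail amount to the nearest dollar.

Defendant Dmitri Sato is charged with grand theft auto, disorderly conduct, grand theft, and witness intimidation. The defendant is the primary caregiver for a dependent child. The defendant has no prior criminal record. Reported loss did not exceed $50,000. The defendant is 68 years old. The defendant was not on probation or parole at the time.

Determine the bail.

Base amounts from the schedule: grand theft auto $142,500; disorderly conduct $6,250; grand theft $16,500; witness intimidation $85,500.
Stacking rule: highest base plus 30% of each additional charge. Highest is grand theft auto at $142,500. Additional: $6,250 × 30% = $1,875; $16,500 × 30% = $4,950; $85,500 × 30% = $25,650. Combined base = $142,500 + $32,475 = $174,975.
Net percentage adjustment: −20% −25% −10% = −55%. $174,975 × 0.45 = $78,738.75.
$78,738.75 is within the $800,000 maximum.
Rounded to the nearest dollar: $78,739.

$78,739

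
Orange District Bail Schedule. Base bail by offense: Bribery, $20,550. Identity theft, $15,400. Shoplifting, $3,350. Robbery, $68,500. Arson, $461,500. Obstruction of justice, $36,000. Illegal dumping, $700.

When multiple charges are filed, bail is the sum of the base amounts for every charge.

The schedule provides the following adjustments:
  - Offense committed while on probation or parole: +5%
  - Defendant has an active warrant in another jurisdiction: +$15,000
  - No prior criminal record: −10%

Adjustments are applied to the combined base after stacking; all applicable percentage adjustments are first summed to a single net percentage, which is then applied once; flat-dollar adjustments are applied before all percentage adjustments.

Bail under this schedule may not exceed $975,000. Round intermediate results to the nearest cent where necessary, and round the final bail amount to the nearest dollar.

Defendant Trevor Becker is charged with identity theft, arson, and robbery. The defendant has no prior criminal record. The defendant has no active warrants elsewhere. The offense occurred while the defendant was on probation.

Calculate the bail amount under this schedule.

$518,130

Base amounts from the schedule: identity theft $15,400; arson $461,500; robbery $68,500.
Stacking rule: sum of all bases. $15,400 + $461,500 + $68,500 = $545,400.
Net percentage adjustment: +5% −10% = −5%. $545,400 × 0.95 = $518,130.
$518,130 is within the $975,000 maximum.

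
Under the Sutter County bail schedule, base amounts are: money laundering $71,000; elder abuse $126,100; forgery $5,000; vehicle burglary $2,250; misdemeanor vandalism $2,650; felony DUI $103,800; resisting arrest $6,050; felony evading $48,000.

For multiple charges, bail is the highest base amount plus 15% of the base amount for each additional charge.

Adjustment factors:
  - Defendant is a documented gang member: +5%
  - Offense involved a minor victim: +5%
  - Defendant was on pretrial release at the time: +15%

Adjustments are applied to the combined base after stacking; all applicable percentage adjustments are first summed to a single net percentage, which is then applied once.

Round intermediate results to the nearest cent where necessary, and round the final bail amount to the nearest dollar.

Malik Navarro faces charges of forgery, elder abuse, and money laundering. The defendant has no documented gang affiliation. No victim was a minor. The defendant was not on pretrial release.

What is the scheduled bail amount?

Base amounts from the schedule: forgery $5,000; elder abuse $126,100; money laundering $71,000.
Stacking rule: highest base plus 15% of each additional charge. Highest is elder abuse at $126,100. Additional: $5,000 × 15% = $750; $71,000 × 15% = $10,650. Combined base = $126,100 + $11,400 = $137,500.
No adjustment factors apply to this defendant.

$137,500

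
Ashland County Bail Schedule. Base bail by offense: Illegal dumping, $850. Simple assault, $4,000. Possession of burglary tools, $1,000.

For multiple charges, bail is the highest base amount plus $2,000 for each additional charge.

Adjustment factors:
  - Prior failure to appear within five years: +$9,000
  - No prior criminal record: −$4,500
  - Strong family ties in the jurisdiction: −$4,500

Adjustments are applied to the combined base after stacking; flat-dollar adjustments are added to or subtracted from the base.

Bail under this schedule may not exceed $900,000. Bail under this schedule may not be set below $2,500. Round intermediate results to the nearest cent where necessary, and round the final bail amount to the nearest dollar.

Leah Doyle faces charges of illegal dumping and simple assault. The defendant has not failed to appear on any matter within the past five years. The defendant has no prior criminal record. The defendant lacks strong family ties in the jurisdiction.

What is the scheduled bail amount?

$2,500

Base amounts from the schedule: illegal dumping $850; simple assault $4,000.
Stacking rule: highest base plus $2,000 per additional charge. Highest is simple assault at $4,000; 1 additional charge → +$2,000. Combined base = $6,000.
No prior criminal record (−$4,500 flat): $6,000 − $4,500 = $1,500.
$1,500 is within the $900,000 maximum.
Result $1,500 is below the minimum of $2,500; bail is set at the minimum $2,500.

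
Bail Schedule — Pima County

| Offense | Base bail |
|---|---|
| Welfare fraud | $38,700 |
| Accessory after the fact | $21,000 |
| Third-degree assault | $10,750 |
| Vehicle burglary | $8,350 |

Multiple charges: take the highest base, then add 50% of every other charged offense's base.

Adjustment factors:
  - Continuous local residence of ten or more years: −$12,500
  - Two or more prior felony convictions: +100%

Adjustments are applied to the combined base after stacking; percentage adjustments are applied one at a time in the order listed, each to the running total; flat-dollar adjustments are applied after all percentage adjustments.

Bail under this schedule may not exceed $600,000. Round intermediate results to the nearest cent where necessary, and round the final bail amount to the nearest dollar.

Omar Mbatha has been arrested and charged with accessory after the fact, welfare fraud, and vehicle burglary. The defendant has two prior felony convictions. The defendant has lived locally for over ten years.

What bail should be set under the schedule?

$94,250

Base amounts from the schedule: accessory after the fact $21,000; welfare fraud $38,700; vehicle burglary $8,350.
Stacking rule: highest base plus 50% of each additional charge. Highest is welfare fraud at $38,700. Additional: $21,000 × 50% = $10,500; $8,350 × 50% = $4,175. Combined base = $38,700 + $14,675 = $53,375.
Two or more prior felony convictions (+100%): $53,375 × 2 = $106,750.
Continuous local residence of ten or more years (−$12,500 flat): $106,750 − $12,500 = $94,250.
$94,250 is within the $600,000 maximum.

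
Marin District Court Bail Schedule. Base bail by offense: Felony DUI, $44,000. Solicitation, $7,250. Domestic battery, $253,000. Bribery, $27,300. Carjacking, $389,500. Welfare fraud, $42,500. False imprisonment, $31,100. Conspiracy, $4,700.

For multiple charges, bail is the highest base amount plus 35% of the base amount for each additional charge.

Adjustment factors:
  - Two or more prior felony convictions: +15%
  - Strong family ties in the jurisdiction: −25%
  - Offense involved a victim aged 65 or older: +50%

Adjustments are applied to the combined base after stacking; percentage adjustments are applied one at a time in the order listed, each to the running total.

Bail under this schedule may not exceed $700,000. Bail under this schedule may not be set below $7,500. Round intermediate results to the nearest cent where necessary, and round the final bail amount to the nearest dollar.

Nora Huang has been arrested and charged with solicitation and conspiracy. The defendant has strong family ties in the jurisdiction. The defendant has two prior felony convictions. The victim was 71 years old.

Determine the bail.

$11,508

Base amounts from the schedule: solicitation $7,250; conspiracy $4,700.
Stacking rule: highest base plus 35% of each additional charge. Highest is solicitation at $7,250. Additional: $4,700 × 35% = $1,645. Combined base = $7,250 + $1,645 = $8,895.
Two or more prior felony convictions (+15%): $8,895 × 1.15 = $10,229.25.
Strong family ties in the jurisdiction (−25%): $10,229.25 × 0.75 = $7,671.94.
Offense involved a victim aged 65 or older (+50%): $7,671.94 × 1.5 = $11,507.91.
$11,507.91 is within the $700,000 maximum.
$11,507.91 is at or above the $7,500 minimum.
Rounded to the nearest dollar: $11,508.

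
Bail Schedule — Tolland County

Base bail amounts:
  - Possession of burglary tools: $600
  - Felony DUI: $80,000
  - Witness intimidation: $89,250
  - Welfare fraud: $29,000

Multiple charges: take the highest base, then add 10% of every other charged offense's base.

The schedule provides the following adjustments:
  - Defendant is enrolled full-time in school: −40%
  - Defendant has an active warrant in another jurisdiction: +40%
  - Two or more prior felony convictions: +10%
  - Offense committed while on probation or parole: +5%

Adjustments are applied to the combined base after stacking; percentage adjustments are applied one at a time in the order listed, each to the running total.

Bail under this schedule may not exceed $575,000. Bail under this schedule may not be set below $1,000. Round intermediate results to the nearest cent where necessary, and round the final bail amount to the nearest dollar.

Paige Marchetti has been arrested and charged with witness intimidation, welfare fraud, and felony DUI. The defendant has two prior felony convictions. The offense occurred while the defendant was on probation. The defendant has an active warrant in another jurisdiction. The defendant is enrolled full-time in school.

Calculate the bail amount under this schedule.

$97,166

Base amounts from the schedule: witness intimidation $89,250; welfare fraud $29,000; felony DUI $80,000.
Stacking rule: highest base plus 10% of each additional charge. Highest is witness intimidation at $89,250. Additional: $29,000 × 10% = $2,900; $80,000 × 10% = $8,000. Combined base = $89,250 + $10,900 = $100,150.
Defendant is enrolled full-time in school (−40%): $100,150 × 0.6 = $60,090.
Defendant has an active warrant in another jurisdiction (+40%): $60,090 × 1.4 = $84,126.
Two or more prior felony convictions (+10%): $84,126 × 1.1 = $92,538.60.
Offense committed while on probation or parole (+5%): $92,538.60 × 1.05 = $97,165.53.
$97,165.53 is within the $575,000 maximum.
$97,165.53 is at or above the $1,000 minimum.
Rounded to the nearest dollar: $97,166.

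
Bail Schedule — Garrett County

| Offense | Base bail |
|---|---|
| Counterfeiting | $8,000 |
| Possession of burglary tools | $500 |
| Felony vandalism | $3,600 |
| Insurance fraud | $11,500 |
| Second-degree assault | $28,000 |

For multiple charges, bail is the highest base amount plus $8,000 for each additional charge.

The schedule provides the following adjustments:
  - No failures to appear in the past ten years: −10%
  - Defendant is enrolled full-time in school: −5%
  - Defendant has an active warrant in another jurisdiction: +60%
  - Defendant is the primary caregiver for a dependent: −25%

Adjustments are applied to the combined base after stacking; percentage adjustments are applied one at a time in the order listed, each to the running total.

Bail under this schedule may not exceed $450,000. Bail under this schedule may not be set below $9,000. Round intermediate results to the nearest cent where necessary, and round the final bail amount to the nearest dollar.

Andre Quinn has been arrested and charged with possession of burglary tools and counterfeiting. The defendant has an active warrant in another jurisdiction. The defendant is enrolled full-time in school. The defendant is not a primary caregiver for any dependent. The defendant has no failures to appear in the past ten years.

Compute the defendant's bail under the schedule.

Base amounts from the schedule: possession of burglary tools $500; counterfeiting $8,000.
Stacking rule: highest base plus $8,000 per additional charge. Highest is counterfeiting at $8,000; 1 additional charge → +$8,000. Combined base = $16,000.
No failures to appear in the past ten years (−10%): $16,000 × 0.9 = $14,400.
Defendant is enrolled full-time in school (−5%): $14,400 × 0.95 = $13,680.
Defendant has an active warrant in another jurisdiction (+60%): $13,680 × 1.6 = $21,888.
$21,888 is within the $450,000 maximum.
$21,888 is at or above the $9,000 minimum.

$21,888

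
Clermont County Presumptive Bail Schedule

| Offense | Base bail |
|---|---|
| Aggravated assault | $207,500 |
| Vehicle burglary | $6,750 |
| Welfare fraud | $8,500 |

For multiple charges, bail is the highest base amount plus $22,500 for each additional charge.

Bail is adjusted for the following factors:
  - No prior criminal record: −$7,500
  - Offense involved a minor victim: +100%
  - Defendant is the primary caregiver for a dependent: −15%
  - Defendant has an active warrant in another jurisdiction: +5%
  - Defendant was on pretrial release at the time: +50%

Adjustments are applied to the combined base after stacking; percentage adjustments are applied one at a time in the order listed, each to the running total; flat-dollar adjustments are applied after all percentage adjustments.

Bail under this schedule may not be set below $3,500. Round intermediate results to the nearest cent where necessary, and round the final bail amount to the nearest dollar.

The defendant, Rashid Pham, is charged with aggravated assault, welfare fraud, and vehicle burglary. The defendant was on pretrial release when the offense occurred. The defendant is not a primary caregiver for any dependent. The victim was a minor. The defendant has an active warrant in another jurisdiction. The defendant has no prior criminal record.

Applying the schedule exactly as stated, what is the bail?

$787,875

Base amounts from the schedule: aggravated assault $207,500; welfare fraud $8,500; vehicle burglary $6,750.
Stacking rule: highest base plus $22,500 per additional charge. Highest is aggravated assault at $207,500; 2 additional charges → +$45,000. Combined base = $252,500.
Offense involved a minor victim (+100%): $252,500 × 2 = $505,000.
Defendant has an active warrant in another jurisdiction (+5%): $505,000 × 1.05 = $530,250.
Defendant was on pretrial release at the time (+50%): $530,250 × 1.5 = $795,375.
No prior criminal record (−$7,500 flat): $795,375 − $7,500 = $787,875.
$787,875 is at or above the $3,500 minimum.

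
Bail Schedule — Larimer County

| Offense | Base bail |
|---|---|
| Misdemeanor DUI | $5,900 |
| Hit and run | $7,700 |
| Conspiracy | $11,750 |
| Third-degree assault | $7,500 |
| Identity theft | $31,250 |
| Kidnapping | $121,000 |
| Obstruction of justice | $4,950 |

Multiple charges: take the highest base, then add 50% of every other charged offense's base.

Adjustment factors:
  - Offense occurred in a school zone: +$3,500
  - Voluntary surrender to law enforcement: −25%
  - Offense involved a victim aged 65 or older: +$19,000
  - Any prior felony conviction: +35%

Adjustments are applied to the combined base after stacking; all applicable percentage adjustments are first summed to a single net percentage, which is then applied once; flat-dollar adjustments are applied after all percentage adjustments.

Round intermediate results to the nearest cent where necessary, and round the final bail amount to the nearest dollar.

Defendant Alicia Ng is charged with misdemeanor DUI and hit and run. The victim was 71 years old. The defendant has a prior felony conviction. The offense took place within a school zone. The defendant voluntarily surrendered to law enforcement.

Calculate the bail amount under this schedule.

$34,215

Base amounts from the schedule: misdemeanor DUI $5,900; hit and run $7,700.
Stacking rule: highest base plus 50% of each additional charge. Highest is hit and run at $7,700. Additional: $5,900 × 50% = $2,950. Combined base = $7,700 + $2,950 = $10,650.
Net percentage adjustment: −25% +35% = +10%. $10,650 × 1.1 = $11,715.
Offense occurred in a school zone (+$3,500 flat): $11,715 + $3,500 = $15,215.
Offense involved a victim aged 65 or older (+$19,000 flat): $15,215 + $19,000 = $34,215.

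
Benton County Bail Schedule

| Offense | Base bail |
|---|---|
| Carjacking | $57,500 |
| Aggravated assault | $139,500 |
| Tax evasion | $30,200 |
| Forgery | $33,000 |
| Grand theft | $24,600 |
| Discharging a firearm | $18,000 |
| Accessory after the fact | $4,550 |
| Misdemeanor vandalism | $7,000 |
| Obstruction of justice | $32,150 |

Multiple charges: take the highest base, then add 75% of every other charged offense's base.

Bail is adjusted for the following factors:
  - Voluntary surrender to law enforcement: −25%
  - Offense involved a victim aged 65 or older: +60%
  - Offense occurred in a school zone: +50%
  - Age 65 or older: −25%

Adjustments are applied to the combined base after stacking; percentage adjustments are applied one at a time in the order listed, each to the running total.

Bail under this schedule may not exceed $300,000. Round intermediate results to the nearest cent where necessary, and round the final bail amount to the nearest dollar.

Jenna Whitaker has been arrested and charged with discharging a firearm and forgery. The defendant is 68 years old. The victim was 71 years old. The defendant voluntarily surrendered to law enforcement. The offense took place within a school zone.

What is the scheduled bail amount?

Base amounts from the schedule: discharging a firearm $18,000; forgery $33,000.
Stacking rule: highest base plus 75% of each additional charge. Highest is forgery at $33,000. Additional: $18,000 × 75% = $13,500. Combined base = $33,000 + $13,500 = $46,500.
Voluntary surrender to law enforcement (−25%): $46,500 × 0.75 = $34,875.
Offense involved a victim aged 65 or older (+60%): $34,875 × 1.6 = $55,800.
Offense occurred in a school zone (+50%): $55,800 × 1.5 = $83,700.
Age 65 or older (−25%): $83,700 × 0.75 = $62,775.
$62,775 is within the $300,000 maximum.

$62,775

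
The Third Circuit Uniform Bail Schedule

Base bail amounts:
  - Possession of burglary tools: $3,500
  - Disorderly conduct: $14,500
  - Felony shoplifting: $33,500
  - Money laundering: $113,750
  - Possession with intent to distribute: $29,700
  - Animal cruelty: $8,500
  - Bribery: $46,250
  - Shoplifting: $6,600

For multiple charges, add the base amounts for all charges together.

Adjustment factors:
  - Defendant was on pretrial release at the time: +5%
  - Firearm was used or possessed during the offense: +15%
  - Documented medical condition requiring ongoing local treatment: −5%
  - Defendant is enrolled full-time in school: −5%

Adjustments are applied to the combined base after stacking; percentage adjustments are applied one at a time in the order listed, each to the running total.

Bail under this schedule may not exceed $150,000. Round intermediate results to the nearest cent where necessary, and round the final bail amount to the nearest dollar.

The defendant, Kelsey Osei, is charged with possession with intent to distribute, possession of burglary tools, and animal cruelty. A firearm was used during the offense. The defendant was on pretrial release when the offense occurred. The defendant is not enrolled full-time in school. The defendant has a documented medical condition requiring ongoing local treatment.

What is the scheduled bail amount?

Base amounts from the schedule: possession with intent to distribute $29,700; possession of burglary tools $3,500; animal cruelty $8,500.
Stacking rule: sum of all bases. $29,700 + $3,500 + $8,500 = $41,700.
Defendant was on pretrial release at the time (+5%): $41,700 × 1.05 = $43,785.
Firearm was used or possessed during the offense (+15%): $43,785 × 1.15 = $50,352.75.
Documented medical condition requiring ongoing local treatment (−5%): $50,352.75 × 0.95 = $47,835.11.
$47,835.11 is within the $150,000 maximum.
Rounded to the nearest dollar: $47,835.

$47,835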